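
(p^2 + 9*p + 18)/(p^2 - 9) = (p + 6)/(p - 3)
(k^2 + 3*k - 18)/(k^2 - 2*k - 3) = (k + 6)/(k + 1)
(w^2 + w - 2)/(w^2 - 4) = (w - 1)/(w - 2)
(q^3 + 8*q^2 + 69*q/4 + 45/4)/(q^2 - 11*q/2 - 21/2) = (2*q^2 + 13*q + 15)/(2*(q - 7))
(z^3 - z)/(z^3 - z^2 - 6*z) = (1 - z^2)/(-z^2 + z + 6)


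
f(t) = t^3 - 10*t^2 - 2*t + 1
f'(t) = 3*t^2 - 20*t - 2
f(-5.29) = -416.30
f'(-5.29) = 187.75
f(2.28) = -43.69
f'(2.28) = -32.00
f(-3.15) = -123.18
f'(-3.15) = 90.77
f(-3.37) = -144.10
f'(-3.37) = 99.47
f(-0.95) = -6.98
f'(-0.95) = 19.71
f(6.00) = -155.00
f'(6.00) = -14.00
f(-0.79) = -4.15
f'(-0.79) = 15.67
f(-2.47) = -70.14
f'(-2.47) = 65.70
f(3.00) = -68.00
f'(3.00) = -35.00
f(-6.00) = -563.00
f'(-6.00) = 226.00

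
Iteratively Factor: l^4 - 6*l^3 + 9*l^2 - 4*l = (l - 1)*(l^3 - 5*l^2 + 4*l) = (l - 1)^2*(l^2 - 4*l) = (l - 4)*(l - 1)^2*(l)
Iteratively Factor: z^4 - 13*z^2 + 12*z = (z - 1)*(z^3 + z^2 - 12*z) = (z - 3)*(z - 1)*(z^2 + 4*z) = (z - 3)*(z - 1)*(z + 4)*(z)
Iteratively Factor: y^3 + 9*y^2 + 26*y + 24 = (y + 2)*(y^2 + 7*y + 12) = (y + 2)*(y + 4)*(y + 3)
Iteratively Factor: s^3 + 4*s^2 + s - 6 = (s - 1)*(s^2 + 5*s + 6) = (s - 1)*(s + 3)*(s + 2)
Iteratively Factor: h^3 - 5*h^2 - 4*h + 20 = (h - 2)*(h^2 - 3*h - 10) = (h - 2)*(h + 2)*(h - 5)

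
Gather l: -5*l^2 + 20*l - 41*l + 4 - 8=-5*l^2 - 21*l - 4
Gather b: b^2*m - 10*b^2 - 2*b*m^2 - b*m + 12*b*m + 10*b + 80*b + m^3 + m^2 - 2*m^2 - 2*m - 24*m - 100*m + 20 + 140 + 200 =b^2*(m - 10) + b*(-2*m^2 + 11*m + 90) + m^3 - m^2 - 126*m + 360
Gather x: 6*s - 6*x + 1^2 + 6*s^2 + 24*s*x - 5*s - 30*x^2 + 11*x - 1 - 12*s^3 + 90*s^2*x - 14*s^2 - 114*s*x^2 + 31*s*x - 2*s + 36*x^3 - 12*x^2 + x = -12*s^3 - 8*s^2 - s + 36*x^3 + x^2*(-114*s - 42) + x*(90*s^2 + 55*s + 6)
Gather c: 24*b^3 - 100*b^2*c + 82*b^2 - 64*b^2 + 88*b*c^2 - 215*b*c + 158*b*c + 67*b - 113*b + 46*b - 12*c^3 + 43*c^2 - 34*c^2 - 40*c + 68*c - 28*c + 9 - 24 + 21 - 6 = 24*b^3 + 18*b^2 - 12*c^3 + c^2*(88*b + 9) + c*(-100*b^2 - 57*b)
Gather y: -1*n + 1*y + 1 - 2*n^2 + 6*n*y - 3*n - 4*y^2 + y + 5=-2*n^2 - 4*n - 4*y^2 + y*(6*n + 2) + 6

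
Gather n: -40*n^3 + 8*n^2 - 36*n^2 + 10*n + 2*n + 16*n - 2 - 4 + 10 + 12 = -40*n^3 - 28*n^2 + 28*n + 16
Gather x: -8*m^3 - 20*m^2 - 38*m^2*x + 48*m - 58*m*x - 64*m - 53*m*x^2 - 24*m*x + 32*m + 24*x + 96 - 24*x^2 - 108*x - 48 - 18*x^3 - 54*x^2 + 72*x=-8*m^3 - 20*m^2 + 16*m - 18*x^3 + x^2*(-53*m - 78) + x*(-38*m^2 - 82*m - 12) + 48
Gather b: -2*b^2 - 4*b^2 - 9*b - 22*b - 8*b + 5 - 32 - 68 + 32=-6*b^2 - 39*b - 63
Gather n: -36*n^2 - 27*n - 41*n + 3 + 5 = -36*n^2 - 68*n + 8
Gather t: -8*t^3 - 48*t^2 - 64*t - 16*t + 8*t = -8*t^3 - 48*t^2 - 72*t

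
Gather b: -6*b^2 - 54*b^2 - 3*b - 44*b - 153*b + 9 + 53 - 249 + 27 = -60*b^2 - 200*b - 160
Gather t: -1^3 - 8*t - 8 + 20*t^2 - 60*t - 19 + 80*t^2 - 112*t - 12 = 100*t^2 - 180*t - 40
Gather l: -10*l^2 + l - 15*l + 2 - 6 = -10*l^2 - 14*l - 4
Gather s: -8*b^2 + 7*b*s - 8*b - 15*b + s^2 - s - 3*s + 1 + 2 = -8*b^2 - 23*b + s^2 + s*(7*b - 4) + 3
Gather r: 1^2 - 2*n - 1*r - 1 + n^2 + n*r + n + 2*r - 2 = n^2 - n + r*(n + 1) - 2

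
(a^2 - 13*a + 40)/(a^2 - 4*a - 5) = (a - 8)/(a + 1)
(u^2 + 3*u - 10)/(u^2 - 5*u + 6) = (u + 5)/(u - 3)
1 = 1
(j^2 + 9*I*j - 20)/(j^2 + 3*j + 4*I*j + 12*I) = (j + 5*I)/(j + 3)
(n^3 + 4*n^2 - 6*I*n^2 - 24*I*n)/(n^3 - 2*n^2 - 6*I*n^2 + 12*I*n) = (n + 4)/(n - 2)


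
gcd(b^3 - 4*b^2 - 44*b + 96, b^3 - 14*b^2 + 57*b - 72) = b - 8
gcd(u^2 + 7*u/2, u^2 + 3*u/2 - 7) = u + 7/2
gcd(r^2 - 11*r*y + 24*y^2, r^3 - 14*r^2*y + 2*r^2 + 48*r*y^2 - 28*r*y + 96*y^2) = -r + 8*y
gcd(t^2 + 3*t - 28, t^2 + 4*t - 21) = t + 7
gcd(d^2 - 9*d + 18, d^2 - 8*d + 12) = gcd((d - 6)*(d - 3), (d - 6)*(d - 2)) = d - 6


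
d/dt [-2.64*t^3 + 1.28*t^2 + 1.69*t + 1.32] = -7.92*t^2 + 2.56*t + 1.69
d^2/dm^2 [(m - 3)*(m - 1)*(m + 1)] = 6*m - 6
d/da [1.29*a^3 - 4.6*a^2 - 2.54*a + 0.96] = 3.87*a^2 - 9.2*a - 2.54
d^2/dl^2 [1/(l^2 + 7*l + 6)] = 2*(-l^2 - 7*l + (2*l + 7)^2 - 6)/(l^2 + 7*l + 6)^3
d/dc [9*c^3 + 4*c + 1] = 27*c^2 + 4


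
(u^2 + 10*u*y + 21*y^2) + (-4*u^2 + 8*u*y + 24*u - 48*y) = -3*u^2 + 18*u*y + 24*u + 21*y^2 - 48*y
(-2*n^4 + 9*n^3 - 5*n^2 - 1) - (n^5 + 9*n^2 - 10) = -n^5 - 2*n^4 + 9*n^3 - 14*n^2 + 9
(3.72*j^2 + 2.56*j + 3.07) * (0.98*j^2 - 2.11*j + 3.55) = 3.6456*j^4 - 5.3404*j^3 + 10.813*j^2 + 2.6103*j + 10.8985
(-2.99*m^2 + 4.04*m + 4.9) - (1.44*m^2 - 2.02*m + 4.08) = -4.43*m^2 + 6.06*m + 0.82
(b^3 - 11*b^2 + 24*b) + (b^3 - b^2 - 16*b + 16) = 2*b^3 - 12*b^2 + 8*b + 16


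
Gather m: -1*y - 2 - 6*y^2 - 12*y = -6*y^2 - 13*y - 2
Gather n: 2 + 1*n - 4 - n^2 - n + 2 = -n^2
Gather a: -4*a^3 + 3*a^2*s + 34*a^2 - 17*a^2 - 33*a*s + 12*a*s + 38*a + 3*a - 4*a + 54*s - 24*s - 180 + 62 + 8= -4*a^3 + a^2*(3*s + 17) + a*(37 - 21*s) + 30*s - 110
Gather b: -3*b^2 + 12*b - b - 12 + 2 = -3*b^2 + 11*b - 10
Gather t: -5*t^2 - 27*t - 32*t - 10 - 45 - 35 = -5*t^2 - 59*t - 90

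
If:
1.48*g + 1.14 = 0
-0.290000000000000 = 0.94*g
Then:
No Solution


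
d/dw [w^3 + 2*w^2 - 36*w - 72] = 3*w^2 + 4*w - 36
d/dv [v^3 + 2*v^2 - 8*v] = 3*v^2 + 4*v - 8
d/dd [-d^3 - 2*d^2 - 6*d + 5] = -3*d^2 - 4*d - 6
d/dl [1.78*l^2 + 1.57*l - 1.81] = 3.56*l + 1.57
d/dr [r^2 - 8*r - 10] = 2*r - 8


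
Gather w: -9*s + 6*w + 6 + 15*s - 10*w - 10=6*s - 4*w - 4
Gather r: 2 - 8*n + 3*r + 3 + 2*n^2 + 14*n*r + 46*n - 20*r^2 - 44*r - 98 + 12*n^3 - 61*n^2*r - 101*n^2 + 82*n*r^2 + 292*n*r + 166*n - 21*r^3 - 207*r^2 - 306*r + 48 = 12*n^3 - 99*n^2 + 204*n - 21*r^3 + r^2*(82*n - 227) + r*(-61*n^2 + 306*n - 347) - 45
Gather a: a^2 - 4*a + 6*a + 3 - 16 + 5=a^2 + 2*a - 8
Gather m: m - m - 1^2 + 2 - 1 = 0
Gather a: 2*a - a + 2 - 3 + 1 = a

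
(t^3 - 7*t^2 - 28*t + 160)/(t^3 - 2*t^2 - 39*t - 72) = (t^2 + t - 20)/(t^2 + 6*t + 9)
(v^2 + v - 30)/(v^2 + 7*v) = (v^2 + v - 30)/(v*(v + 7))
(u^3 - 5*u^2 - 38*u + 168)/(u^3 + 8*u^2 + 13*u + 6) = (u^2 - 11*u + 28)/(u^2 + 2*u + 1)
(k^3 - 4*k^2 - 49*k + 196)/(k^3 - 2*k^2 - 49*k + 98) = (k - 4)/(k - 2)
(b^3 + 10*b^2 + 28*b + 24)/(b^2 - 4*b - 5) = (b^3 + 10*b^2 + 28*b + 24)/(b^2 - 4*b - 5)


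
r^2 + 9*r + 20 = (r + 4)*(r + 5)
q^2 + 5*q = q*(q + 5)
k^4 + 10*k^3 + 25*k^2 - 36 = (k - 1)*(k + 2)*(k + 3)*(k + 6)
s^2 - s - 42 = (s - 7)*(s + 6)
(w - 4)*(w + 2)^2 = w^3 - 12*w - 16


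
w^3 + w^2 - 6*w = w*(w - 2)*(w + 3)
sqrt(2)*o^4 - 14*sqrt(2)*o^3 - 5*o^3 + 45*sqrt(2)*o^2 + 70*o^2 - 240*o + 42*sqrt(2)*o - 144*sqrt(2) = (o - 8)*(o - 6)*(o - 3*sqrt(2))*(sqrt(2)*o + 1)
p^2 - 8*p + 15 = (p - 5)*(p - 3)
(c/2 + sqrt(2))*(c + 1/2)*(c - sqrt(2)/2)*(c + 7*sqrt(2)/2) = c^4/2 + c^3/4 + 5*sqrt(2)*c^3/2 + 5*sqrt(2)*c^2/4 + 17*c^2/4 - 7*sqrt(2)*c/2 + 17*c/8 - 7*sqrt(2)/4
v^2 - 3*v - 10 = (v - 5)*(v + 2)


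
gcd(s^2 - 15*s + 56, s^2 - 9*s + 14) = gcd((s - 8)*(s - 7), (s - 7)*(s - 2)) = s - 7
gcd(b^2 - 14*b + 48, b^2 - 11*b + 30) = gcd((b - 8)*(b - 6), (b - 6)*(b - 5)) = b - 6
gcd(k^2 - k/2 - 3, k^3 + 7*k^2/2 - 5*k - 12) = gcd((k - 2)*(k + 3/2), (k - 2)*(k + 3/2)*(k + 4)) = k^2 - k/2 - 3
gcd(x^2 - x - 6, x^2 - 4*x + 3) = x - 3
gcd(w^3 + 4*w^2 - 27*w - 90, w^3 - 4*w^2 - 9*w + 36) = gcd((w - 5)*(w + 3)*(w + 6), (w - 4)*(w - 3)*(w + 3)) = w + 3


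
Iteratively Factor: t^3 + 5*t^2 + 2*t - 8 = (t + 4)*(t^2 + t - 2) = (t + 2)*(t + 4)*(t - 1)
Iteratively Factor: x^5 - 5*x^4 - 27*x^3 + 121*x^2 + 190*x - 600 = (x + 3)*(x^4 - 8*x^3 - 3*x^2 + 130*x - 200) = (x + 3)*(x + 4)*(x^3 - 12*x^2 + 45*x - 50) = (x - 5)*(x + 3)*(x + 4)*(x^2 - 7*x + 10) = (x - 5)^2*(x + 3)*(x + 4)*(x - 2)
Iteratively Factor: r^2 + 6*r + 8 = (r + 2)*(r + 4)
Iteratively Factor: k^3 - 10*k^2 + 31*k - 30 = (k - 3)*(k^2 - 7*k + 10) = (k - 5)*(k - 3)*(k - 2)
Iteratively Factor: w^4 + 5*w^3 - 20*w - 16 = (w + 2)*(w^3 + 3*w^2 - 6*w - 8) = (w + 2)*(w + 4)*(w^2 - w - 2) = (w + 1)*(w + 2)*(w + 4)*(w - 2)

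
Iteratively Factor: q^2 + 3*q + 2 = (q + 1)*(q + 2)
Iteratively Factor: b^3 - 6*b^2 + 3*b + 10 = (b + 1)*(b^2 - 7*b + 10) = (b - 5)*(b + 1)*(b - 2)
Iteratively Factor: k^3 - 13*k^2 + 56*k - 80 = (k - 5)*(k^2 - 8*k + 16) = (k - 5)*(k - 4)*(k - 4)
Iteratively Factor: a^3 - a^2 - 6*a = (a - 3)*(a^2 + 2*a) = (a - 3)*(a + 2)*(a)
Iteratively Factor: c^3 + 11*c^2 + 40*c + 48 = (c + 3)*(c^2 + 8*c + 16) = (c + 3)*(c + 4)*(c + 4)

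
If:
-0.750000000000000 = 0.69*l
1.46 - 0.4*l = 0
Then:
No Solution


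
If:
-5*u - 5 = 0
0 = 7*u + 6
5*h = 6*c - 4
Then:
No Solution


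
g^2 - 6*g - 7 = (g - 7)*(g + 1)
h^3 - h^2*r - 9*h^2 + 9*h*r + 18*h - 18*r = (h - 6)*(h - 3)*(h - r)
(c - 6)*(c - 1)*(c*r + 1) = c^3*r - 7*c^2*r + c^2 + 6*c*r - 7*c + 6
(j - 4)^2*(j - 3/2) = j^3 - 19*j^2/2 + 28*j - 24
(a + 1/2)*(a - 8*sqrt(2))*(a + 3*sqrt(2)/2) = a^3 - 13*sqrt(2)*a^2/2 + a^2/2 - 24*a - 13*sqrt(2)*a/4 - 12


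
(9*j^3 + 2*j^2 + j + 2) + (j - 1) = 9*j^3 + 2*j^2 + 2*j + 1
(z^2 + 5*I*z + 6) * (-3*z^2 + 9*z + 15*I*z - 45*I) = -3*z^4 + 9*z^3 - 93*z^2 + 279*z + 90*I*z - 270*I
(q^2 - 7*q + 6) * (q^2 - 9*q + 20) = q^4 - 16*q^3 + 89*q^2 - 194*q + 120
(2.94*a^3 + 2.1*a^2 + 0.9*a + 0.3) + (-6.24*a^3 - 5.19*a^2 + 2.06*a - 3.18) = -3.3*a^3 - 3.09*a^2 + 2.96*a - 2.88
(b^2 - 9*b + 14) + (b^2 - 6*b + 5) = 2*b^2 - 15*b + 19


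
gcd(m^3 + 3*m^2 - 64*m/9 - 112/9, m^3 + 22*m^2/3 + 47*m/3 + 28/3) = m + 4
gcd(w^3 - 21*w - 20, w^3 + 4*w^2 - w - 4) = w^2 + 5*w + 4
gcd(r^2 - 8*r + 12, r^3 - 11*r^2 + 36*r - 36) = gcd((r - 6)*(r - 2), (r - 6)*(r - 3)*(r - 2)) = r^2 - 8*r + 12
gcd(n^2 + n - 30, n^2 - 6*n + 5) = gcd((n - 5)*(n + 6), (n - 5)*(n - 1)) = n - 5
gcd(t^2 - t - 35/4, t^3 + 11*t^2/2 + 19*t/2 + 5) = t + 5/2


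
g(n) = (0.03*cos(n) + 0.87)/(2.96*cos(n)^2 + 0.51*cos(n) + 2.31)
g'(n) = (5.92*sin(n)*cos(n) + 0.51*sin(n))*(0.03*cos(n) + 0.87)/(2.96*cos(n)^2 + 0.51*cos(n) + 2.31)^2 - 0.03*sin(n)/(2.96*cos(n)^2 + 0.51*cos(n) + 2.31) = (0.0888*cos(n)^2 + 5.1504*cos(n) + 0.3744)*sin(n)/(8.7616*cos(n)^4 + 3.0192*cos(n)^3 + 13.9353*cos(n)^2 + 2.3562*cos(n) + 5.3361)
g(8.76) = 0.23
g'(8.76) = -0.16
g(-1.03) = 0.26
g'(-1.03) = -0.23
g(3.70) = 0.21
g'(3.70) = 0.13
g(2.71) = 0.20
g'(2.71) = -0.10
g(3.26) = 0.18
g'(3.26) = 0.02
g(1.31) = 0.33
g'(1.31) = 0.24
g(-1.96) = 0.34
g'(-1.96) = 0.22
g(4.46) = 0.36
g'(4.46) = 0.16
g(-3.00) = 0.18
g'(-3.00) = 0.03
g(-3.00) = 0.18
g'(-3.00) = 0.03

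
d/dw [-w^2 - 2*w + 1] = -2*w - 2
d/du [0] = 0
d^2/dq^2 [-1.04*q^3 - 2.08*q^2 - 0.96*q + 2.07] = -6.24*q - 4.16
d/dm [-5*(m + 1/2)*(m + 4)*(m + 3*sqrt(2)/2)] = -15*m^2 - 45*m - 15*sqrt(2)*m - 135*sqrt(2)/4 - 10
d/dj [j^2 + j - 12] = 2*j + 1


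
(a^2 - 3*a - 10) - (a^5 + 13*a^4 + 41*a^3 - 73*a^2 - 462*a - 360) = -a^5 - 13*a^4 - 41*a^3 + 74*a^2 + 459*a + 350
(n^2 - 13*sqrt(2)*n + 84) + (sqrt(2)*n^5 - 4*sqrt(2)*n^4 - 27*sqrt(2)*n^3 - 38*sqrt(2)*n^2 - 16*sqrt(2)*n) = sqrt(2)*n^5 - 4*sqrt(2)*n^4 - 27*sqrt(2)*n^3 - 38*sqrt(2)*n^2 + n^2 - 29*sqrt(2)*n + 84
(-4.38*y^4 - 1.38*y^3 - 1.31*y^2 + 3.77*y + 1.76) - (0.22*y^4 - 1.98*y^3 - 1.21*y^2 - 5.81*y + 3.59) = -4.6*y^4 + 0.6*y^3 - 0.1*y^2 + 9.58*y - 1.83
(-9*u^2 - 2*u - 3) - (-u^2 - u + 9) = -8*u^2 - u - 12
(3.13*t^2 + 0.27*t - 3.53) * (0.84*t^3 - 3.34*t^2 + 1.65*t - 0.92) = 2.6292*t^5 - 10.2274*t^4 + 1.2975*t^3 + 9.3561*t^2 - 6.0729*t + 3.2476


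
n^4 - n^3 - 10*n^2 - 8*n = n*(n - 4)*(n + 1)*(n + 2)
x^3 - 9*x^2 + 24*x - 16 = (x - 4)^2*(x - 1)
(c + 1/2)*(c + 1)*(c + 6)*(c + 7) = c^4 + 29*c^3/2 + 62*c^2 + 139*c/2 + 21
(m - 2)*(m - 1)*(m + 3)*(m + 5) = m^4 + 5*m^3 - 7*m^2 - 29*m + 30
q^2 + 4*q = q*(q + 4)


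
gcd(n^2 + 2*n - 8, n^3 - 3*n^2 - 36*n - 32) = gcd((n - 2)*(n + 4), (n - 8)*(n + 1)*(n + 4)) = n + 4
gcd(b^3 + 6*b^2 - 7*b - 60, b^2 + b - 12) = b^2 + b - 12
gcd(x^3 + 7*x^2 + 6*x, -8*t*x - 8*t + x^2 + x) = x + 1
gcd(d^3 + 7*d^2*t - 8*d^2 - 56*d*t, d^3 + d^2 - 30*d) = d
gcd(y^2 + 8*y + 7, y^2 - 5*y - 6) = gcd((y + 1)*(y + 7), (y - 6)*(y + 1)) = y + 1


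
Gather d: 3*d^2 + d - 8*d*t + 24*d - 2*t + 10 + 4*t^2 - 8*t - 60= 3*d^2 + d*(25 - 8*t) + 4*t^2 - 10*t - 50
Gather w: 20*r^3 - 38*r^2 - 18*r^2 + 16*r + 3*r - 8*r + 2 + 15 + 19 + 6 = 20*r^3 - 56*r^2 + 11*r + 42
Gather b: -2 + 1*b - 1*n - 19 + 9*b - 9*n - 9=10*b - 10*n - 30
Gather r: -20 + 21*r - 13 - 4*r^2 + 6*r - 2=-4*r^2 + 27*r - 35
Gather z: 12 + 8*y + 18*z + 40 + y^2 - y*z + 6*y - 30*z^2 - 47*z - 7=y^2 + 14*y - 30*z^2 + z*(-y - 29) + 45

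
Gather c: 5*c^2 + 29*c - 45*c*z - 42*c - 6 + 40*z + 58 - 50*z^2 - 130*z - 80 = 5*c^2 + c*(-45*z - 13) - 50*z^2 - 90*z - 28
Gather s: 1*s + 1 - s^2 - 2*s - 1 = -s^2 - s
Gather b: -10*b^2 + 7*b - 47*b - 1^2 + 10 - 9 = -10*b^2 - 40*b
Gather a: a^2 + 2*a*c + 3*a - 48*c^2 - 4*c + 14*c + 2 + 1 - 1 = a^2 + a*(2*c + 3) - 48*c^2 + 10*c + 2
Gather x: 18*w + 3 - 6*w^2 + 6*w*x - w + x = -6*w^2 + 17*w + x*(6*w + 1) + 3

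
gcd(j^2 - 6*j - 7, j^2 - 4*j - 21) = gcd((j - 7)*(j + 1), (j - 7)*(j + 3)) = j - 7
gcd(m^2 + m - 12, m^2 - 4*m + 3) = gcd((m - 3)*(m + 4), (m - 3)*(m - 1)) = m - 3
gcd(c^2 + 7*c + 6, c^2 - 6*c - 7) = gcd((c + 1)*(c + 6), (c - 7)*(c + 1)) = c + 1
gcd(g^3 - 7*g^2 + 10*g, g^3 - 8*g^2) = g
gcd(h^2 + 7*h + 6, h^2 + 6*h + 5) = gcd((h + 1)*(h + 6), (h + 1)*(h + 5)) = h + 1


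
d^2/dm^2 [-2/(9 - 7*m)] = 196/(7*m - 9)^3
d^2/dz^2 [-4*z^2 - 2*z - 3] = -8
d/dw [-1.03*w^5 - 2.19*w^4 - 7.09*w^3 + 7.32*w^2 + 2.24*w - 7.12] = -5.15*w^4 - 8.76*w^3 - 21.27*w^2 + 14.64*w + 2.24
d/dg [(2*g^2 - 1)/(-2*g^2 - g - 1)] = (-2*g^2 - 8*g - 1)/(4*g^4 + 4*g^3 + 5*g^2 + 2*g + 1)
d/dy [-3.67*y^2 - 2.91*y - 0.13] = -7.34*y - 2.91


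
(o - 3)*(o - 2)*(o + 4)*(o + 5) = o^4 + 4*o^3 - 19*o^2 - 46*o + 120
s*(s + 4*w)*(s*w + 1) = s^3*w + 4*s^2*w^2 + s^2 + 4*s*w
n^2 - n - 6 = (n - 3)*(n + 2)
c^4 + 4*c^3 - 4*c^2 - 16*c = c*(c - 2)*(c + 2)*(c + 4)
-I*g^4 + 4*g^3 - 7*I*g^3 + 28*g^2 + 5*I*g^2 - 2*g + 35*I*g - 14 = (g + 7)*(g + I)*(g + 2*I)*(-I*g + 1)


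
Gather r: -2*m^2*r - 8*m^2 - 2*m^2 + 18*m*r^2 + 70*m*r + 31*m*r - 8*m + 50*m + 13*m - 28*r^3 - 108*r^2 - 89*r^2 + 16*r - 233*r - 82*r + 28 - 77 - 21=-10*m^2 + 55*m - 28*r^3 + r^2*(18*m - 197) + r*(-2*m^2 + 101*m - 299) - 70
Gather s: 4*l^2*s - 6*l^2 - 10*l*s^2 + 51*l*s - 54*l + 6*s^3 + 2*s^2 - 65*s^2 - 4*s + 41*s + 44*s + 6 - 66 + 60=-6*l^2 - 54*l + 6*s^3 + s^2*(-10*l - 63) + s*(4*l^2 + 51*l + 81)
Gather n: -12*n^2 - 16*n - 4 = -12*n^2 - 16*n - 4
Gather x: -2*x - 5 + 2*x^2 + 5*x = 2*x^2 + 3*x - 5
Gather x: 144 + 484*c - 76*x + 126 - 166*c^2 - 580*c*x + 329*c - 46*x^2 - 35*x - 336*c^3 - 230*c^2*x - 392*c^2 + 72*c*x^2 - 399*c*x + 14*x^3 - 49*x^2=-336*c^3 - 558*c^2 + 813*c + 14*x^3 + x^2*(72*c - 95) + x*(-230*c^2 - 979*c - 111) + 270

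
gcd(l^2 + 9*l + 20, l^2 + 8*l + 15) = l + 5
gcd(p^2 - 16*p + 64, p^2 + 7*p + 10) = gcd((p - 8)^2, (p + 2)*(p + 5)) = 1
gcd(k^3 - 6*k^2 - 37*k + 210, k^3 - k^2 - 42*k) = k^2 - k - 42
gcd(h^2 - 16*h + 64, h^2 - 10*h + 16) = h - 8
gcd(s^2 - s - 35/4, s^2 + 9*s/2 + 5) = s + 5/2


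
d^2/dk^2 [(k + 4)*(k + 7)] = 2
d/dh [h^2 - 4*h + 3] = 2*h - 4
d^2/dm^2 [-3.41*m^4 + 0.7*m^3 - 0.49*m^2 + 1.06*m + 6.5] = -40.92*m^2 + 4.2*m - 0.98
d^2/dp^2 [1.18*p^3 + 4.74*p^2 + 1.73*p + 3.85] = 7.08*p + 9.48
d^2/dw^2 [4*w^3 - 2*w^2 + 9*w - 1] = 24*w - 4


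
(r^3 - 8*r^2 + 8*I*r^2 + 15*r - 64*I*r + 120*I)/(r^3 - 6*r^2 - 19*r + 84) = (r^2 + r*(-5 + 8*I) - 40*I)/(r^2 - 3*r - 28)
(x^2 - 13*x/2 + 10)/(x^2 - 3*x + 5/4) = 2*(x - 4)/(2*x - 1)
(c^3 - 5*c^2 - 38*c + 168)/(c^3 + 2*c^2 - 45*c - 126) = (c - 4)/(c + 3)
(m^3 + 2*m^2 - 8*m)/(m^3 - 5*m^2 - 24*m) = (-m^2 - 2*m + 8)/(-m^2 + 5*m + 24)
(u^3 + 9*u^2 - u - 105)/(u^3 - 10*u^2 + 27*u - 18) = (u^2 + 12*u + 35)/(u^2 - 7*u + 6)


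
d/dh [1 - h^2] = -2*h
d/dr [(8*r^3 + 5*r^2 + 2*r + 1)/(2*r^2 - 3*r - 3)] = (16*r^4 - 48*r^3 - 91*r^2 - 34*r - 3)/(4*r^4 - 12*r^3 - 3*r^2 + 18*r + 9)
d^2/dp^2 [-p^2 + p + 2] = -2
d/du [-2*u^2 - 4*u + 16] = -4*u - 4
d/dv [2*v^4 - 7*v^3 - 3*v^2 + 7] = v*(8*v^2 - 21*v - 6)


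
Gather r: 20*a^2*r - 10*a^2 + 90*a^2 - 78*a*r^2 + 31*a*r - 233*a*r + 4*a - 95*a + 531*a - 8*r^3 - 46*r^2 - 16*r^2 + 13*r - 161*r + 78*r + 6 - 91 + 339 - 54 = 80*a^2 + 440*a - 8*r^3 + r^2*(-78*a - 62) + r*(20*a^2 - 202*a - 70) + 200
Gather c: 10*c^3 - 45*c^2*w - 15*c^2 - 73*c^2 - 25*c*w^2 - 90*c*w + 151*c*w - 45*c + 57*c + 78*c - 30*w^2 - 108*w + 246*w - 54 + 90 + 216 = 10*c^3 + c^2*(-45*w - 88) + c*(-25*w^2 + 61*w + 90) - 30*w^2 + 138*w + 252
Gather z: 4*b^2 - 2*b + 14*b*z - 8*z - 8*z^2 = 4*b^2 - 2*b - 8*z^2 + z*(14*b - 8)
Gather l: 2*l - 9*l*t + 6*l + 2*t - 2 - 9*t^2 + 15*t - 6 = l*(8 - 9*t) - 9*t^2 + 17*t - 8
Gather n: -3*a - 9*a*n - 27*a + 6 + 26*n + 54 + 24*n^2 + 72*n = -30*a + 24*n^2 + n*(98 - 9*a) + 60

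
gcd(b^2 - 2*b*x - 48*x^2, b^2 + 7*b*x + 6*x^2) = b + 6*x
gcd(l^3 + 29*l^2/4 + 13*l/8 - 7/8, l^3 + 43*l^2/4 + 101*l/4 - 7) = l^2 + 27*l/4 - 7/4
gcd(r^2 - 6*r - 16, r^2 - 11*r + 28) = 1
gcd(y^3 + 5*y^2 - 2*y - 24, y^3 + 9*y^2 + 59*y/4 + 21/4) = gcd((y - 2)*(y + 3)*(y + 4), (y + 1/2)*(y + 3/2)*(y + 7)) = 1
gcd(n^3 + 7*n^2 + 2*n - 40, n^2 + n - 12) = n + 4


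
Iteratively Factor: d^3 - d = (d + 1)*(d^2 - d) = (d - 1)*(d + 1)*(d)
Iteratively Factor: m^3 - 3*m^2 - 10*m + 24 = (m + 3)*(m^2 - 6*m + 8) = (m - 2)*(m + 3)*(m - 4)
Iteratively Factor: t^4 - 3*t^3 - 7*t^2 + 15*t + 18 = (t - 3)*(t^3 - 7*t - 6) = (t - 3)^2*(t^2 + 3*t + 2) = (t - 3)^2*(t + 2)*(t + 1)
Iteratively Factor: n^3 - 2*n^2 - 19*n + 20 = (n - 5)*(n^2 + 3*n - 4) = (n - 5)*(n + 4)*(n - 1)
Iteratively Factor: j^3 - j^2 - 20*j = (j + 4)*(j^2 - 5*j) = j*(j + 4)*(j - 5)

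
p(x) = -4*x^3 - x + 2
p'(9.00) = -973.00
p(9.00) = -2923.00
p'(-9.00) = -973.00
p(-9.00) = 2927.00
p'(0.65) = -6.07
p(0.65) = 0.25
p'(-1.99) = -48.52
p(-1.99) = 35.51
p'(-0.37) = -2.64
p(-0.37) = 2.57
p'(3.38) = -138.09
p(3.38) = -155.84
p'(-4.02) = -194.92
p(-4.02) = 265.88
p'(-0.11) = -1.15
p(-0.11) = 2.12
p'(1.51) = -28.36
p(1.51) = -13.28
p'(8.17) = -801.99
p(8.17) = -2187.52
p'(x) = -12*x^2 - 1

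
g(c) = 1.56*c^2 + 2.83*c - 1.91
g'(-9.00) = -25.25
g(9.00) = 149.92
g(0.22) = -1.21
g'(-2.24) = -4.16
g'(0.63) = 4.80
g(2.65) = 16.54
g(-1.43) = -2.77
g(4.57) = 43.60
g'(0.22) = 3.52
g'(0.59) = 4.67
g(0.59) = 0.30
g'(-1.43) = -1.63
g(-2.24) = -0.42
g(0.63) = 0.49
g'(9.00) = 30.91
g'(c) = 3.12*c + 2.83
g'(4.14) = 15.75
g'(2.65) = 11.10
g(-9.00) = 98.98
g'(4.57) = 17.09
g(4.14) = 36.54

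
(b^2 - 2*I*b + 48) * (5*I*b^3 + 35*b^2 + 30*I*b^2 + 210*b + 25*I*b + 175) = 5*I*b^5 + 45*b^4 + 30*I*b^4 + 270*b^3 + 195*I*b^3 + 1905*b^2 + 1020*I*b^2 + 10080*b + 850*I*b + 8400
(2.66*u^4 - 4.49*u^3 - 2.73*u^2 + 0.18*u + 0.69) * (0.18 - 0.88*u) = -2.3408*u^5 + 4.43*u^4 + 1.5942*u^3 - 0.6498*u^2 - 0.5748*u + 0.1242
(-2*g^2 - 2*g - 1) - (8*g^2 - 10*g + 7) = -10*g^2 + 8*g - 8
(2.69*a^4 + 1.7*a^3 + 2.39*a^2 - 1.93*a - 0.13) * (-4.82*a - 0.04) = -12.9658*a^5 - 8.3016*a^4 - 11.5878*a^3 + 9.207*a^2 + 0.7038*a + 0.0052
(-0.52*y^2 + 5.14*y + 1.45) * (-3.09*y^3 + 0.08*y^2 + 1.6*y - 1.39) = 1.6068*y^5 - 15.9242*y^4 - 4.9013*y^3 + 9.0628*y^2 - 4.8246*y - 2.0155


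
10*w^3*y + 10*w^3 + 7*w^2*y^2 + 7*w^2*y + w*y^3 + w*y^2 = (2*w + y)*(5*w + y)*(w*y + w)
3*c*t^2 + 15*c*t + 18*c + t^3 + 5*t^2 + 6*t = (3*c + t)*(t + 2)*(t + 3)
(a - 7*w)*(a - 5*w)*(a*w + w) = a^3*w - 12*a^2*w^2 + a^2*w + 35*a*w^3 - 12*a*w^2 + 35*w^3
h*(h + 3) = h^2 + 3*h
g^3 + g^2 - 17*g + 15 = (g - 3)*(g - 1)*(g + 5)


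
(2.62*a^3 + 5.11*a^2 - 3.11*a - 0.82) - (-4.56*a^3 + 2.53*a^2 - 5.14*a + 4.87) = 7.18*a^3 + 2.58*a^2 + 2.03*a - 5.69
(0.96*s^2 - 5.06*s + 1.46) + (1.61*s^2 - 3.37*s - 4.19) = 2.57*s^2 - 8.43*s - 2.73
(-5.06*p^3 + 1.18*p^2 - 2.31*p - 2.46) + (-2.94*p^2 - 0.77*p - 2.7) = -5.06*p^3 - 1.76*p^2 - 3.08*p - 5.16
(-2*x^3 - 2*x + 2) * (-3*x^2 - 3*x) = 6*x^5 + 6*x^4 + 6*x^3 - 6*x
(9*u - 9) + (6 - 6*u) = 3*u - 3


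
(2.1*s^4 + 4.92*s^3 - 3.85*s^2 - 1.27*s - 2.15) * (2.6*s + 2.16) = 5.46*s^5 + 17.328*s^4 + 0.6172*s^3 - 11.618*s^2 - 8.3332*s - 4.644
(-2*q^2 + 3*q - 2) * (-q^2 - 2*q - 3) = 2*q^4 + q^3 + 2*q^2 - 5*q + 6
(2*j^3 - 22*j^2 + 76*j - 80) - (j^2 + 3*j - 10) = 2*j^3 - 23*j^2 + 73*j - 70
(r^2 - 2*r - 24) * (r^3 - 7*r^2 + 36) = r^5 - 9*r^4 - 10*r^3 + 204*r^2 - 72*r - 864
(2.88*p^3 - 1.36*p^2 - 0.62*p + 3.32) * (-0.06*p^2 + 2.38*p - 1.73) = -0.1728*p^5 + 6.936*p^4 - 8.182*p^3 + 0.678*p^2 + 8.9742*p - 5.7436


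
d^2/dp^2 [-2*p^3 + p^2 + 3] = 2 - 12*p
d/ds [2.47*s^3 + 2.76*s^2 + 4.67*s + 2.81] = 7.41*s^2 + 5.52*s + 4.67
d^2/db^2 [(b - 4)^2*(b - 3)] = 6*b - 22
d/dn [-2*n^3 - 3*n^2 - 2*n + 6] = -6*n^2 - 6*n - 2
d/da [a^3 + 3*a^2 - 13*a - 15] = 3*a^2 + 6*a - 13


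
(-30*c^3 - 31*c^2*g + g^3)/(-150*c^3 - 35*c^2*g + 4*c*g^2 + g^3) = (c + g)/(5*c + g)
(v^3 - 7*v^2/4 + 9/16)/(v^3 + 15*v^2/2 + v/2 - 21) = (v^2 - v/4 - 3/8)/(v^2 + 9*v + 14)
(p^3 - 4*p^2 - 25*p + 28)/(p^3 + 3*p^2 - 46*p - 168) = (p - 1)/(p + 6)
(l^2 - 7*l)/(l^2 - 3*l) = (l - 7)/(l - 3)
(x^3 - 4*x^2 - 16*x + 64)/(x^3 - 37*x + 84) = (x^2 - 16)/(x^2 + 4*x - 21)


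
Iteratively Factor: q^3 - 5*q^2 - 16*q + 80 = (q - 4)*(q^2 - q - 20) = (q - 4)*(q + 4)*(q - 5)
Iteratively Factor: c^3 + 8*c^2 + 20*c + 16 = (c + 4)*(c^2 + 4*c + 4) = (c + 2)*(c + 4)*(c + 2)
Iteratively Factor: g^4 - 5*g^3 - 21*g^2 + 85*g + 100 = (g + 4)*(g^3 - 9*g^2 + 15*g + 25) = (g - 5)*(g + 4)*(g^2 - 4*g - 5) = (g - 5)^2*(g + 4)*(g + 1)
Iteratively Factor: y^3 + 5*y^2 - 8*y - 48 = (y - 3)*(y^2 + 8*y + 16) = (y - 3)*(y + 4)*(y + 4)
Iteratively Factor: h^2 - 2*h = (h - 2)*(h)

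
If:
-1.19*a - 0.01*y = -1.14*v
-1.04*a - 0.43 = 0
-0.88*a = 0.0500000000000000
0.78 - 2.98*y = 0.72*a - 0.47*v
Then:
No Solution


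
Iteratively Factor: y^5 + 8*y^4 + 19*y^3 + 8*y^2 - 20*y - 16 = (y + 2)*(y^4 + 6*y^3 + 7*y^2 - 6*y - 8) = (y + 2)^2*(y^3 + 4*y^2 - y - 4) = (y + 1)*(y + 2)^2*(y^2 + 3*y - 4) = (y - 1)*(y + 1)*(y + 2)^2*(y + 4)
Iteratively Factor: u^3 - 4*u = (u)*(u^2 - 4) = u*(u + 2)*(u - 2)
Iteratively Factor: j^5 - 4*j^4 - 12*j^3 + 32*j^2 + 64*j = (j + 2)*(j^4 - 6*j^3 + 32*j) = (j + 2)^2*(j^3 - 8*j^2 + 16*j) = (j - 4)*(j + 2)^2*(j^2 - 4*j) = (j - 4)^2*(j + 2)^2*(j)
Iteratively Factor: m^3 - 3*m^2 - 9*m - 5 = (m + 1)*(m^2 - 4*m - 5) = (m + 1)^2*(m - 5)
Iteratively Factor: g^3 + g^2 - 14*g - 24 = (g + 3)*(g^2 - 2*g - 8) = (g - 4)*(g + 3)*(g + 2)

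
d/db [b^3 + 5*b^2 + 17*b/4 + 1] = 3*b^2 + 10*b + 17/4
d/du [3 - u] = -1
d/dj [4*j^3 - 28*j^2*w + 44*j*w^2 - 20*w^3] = 12*j^2 - 56*j*w + 44*w^2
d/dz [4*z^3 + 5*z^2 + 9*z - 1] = 12*z^2 + 10*z + 9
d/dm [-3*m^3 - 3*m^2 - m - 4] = -9*m^2 - 6*m - 1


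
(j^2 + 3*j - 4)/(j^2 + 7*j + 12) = (j - 1)/(j + 3)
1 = 1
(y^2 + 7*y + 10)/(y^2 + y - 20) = (y + 2)/(y - 4)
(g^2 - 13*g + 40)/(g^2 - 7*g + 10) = (g - 8)/(g - 2)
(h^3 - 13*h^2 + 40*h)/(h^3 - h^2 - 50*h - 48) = h*(h - 5)/(h^2 + 7*h + 6)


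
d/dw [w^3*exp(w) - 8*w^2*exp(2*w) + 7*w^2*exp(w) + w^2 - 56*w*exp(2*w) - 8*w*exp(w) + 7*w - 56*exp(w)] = w^3*exp(w) - 16*w^2*exp(2*w) + 10*w^2*exp(w) - 128*w*exp(2*w) + 6*w*exp(w) + 2*w - 56*exp(2*w) - 64*exp(w) + 7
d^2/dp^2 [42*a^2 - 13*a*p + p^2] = 2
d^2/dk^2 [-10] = 0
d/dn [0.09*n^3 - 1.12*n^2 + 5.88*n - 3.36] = 0.27*n^2 - 2.24*n + 5.88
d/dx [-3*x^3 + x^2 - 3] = x*(2 - 9*x)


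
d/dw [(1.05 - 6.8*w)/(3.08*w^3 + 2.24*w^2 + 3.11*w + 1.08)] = (41.888*w^3 + 5.53*w^2 - 4.704*w - 10.6095)/(9.4864*w^6 + 13.7984*w^5 + 24.1752*w^4 + 20.5856*w^3 + 14.5105*w^2 + 6.7176*w + 1.1664)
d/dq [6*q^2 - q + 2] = 12*q - 1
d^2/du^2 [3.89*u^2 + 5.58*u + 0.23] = 7.78000000000000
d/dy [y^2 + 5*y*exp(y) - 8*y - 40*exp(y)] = 5*y*exp(y) + 2*y - 35*exp(y) - 8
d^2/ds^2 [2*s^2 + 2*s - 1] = 4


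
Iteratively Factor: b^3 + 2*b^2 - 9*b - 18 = (b + 2)*(b^2 - 9) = (b - 3)*(b + 2)*(b + 3)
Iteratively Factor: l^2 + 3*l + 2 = (l + 1)*(l + 2)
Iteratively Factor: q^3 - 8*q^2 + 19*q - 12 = (q - 1)*(q^2 - 7*q + 12) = (q - 3)*(q - 1)*(q - 4)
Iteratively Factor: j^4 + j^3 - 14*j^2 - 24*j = (j)*(j^3 + j^2 - 14*j - 24) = j*(j + 3)*(j^2 - 2*j - 8) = j*(j + 2)*(j + 3)*(j - 4)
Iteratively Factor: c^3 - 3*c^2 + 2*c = (c - 1)*(c^2 - 2*c) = c*(c - 1)*(c - 2)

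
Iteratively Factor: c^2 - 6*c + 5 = (c - 5)*(c - 1)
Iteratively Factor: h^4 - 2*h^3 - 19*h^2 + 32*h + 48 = (h + 1)*(h^3 - 3*h^2 - 16*h + 48) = (h - 3)*(h + 1)*(h^2 - 16) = (h - 3)*(h + 1)*(h + 4)*(h - 4)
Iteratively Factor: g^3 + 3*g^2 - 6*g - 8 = (g + 4)*(g^2 - g - 2) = (g - 2)*(g + 4)*(g + 1)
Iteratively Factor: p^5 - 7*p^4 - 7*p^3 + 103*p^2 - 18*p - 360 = (p - 4)*(p^4 - 3*p^3 - 19*p^2 + 27*p + 90) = (p - 4)*(p + 2)*(p^3 - 5*p^2 - 9*p + 45) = (p - 4)*(p + 2)*(p + 3)*(p^2 - 8*p + 15) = (p - 4)*(p - 3)*(p + 2)*(p + 3)*(p - 5)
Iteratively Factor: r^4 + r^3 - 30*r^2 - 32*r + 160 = (r - 5)*(r^3 + 6*r^2 - 32) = (r - 5)*(r + 4)*(r^2 + 2*r - 8) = (r - 5)*(r - 2)*(r + 4)*(r + 4)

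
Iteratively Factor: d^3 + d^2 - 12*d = (d)*(d^2 + d - 12) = d*(d - 3)*(d + 4)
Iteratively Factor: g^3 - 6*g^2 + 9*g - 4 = (g - 1)*(g^2 - 5*g + 4) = (g - 4)*(g - 1)*(g - 1)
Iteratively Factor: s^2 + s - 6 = (s - 2)*(s + 3)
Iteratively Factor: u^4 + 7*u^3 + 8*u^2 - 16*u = (u + 4)*(u^3 + 3*u^2 - 4*u) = (u + 4)^2*(u^2 - u) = (u - 1)*(u + 4)^2*(u)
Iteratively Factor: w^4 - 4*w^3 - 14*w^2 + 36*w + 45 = (w - 5)*(w^3 + w^2 - 9*w - 9) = (w - 5)*(w + 3)*(w^2 - 2*w - 3) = (w - 5)*(w - 3)*(w + 3)*(w + 1)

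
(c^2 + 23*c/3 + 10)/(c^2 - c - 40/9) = 3*(c + 6)/(3*c - 8)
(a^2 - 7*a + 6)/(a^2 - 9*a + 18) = (a - 1)/(a - 3)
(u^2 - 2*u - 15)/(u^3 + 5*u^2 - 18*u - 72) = (u - 5)/(u^2 + 2*u - 24)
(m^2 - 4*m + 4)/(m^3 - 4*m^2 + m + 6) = (m - 2)/(m^2 - 2*m - 3)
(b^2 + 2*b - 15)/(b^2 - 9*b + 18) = (b + 5)/(b - 6)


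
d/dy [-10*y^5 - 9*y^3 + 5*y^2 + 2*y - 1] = -50*y^4 - 27*y^2 + 10*y + 2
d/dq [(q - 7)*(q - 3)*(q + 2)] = 3*q^2 - 16*q + 1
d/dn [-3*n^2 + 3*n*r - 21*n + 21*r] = -6*n + 3*r - 21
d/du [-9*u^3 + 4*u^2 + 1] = u*(8 - 27*u)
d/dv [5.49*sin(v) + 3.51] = 5.49*cos(v)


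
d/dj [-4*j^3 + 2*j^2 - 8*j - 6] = -12*j^2 + 4*j - 8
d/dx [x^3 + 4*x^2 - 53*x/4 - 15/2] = 3*x^2 + 8*x - 53/4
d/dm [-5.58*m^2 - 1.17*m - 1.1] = -11.16*m - 1.17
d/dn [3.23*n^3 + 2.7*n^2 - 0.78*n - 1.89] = 9.69*n^2 + 5.4*n - 0.78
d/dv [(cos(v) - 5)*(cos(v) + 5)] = -sin(2*v)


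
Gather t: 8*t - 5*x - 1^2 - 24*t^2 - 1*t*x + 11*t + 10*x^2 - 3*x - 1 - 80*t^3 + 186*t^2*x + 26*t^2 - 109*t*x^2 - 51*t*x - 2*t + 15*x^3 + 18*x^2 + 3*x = -80*t^3 + t^2*(186*x + 2) + t*(-109*x^2 - 52*x + 17) + 15*x^3 + 28*x^2 - 5*x - 2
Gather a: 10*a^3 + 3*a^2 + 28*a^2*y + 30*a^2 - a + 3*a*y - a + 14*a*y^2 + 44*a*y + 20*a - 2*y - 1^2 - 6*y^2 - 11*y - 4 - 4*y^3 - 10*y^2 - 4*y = 10*a^3 + a^2*(28*y + 33) + a*(14*y^2 + 47*y + 18) - 4*y^3 - 16*y^2 - 17*y - 5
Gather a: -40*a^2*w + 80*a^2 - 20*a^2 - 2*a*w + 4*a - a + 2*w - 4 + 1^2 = a^2*(60 - 40*w) + a*(3 - 2*w) + 2*w - 3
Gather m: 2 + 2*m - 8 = 2*m - 6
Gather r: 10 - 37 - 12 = -39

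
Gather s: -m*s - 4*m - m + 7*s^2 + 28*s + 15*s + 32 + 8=-5*m + 7*s^2 + s*(43 - m) + 40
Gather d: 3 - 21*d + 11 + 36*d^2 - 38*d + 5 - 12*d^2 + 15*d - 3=24*d^2 - 44*d + 16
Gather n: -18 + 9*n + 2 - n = 8*n - 16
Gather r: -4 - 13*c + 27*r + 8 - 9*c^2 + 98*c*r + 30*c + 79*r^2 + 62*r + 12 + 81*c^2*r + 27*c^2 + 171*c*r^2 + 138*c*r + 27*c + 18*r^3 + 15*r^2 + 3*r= 18*c^2 + 44*c + 18*r^3 + r^2*(171*c + 94) + r*(81*c^2 + 236*c + 92) + 16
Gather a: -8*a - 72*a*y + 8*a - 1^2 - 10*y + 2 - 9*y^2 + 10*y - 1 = -72*a*y - 9*y^2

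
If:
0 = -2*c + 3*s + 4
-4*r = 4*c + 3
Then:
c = 3*s/2 + 2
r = -3*s/2 - 11/4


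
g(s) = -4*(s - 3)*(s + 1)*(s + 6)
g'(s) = -4*(s - 3)*(s + 1) - 4*(s - 3)*(s + 6) - 4*(s + 1)*(s + 6) = -12*s^2 - 32*s + 60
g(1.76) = 106.23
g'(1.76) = -33.49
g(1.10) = 113.32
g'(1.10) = 10.28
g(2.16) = 86.64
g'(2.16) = -65.11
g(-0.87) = 10.32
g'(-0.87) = 78.76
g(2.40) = 68.54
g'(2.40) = -85.92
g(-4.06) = -167.64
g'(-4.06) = -7.88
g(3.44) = -73.77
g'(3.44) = -192.08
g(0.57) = 100.26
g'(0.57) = 37.86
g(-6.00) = 0.00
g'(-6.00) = -180.00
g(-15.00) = 9072.00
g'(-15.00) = -2160.00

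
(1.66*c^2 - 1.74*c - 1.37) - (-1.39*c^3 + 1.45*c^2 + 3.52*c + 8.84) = 1.39*c^3 + 0.21*c^2 - 5.26*c - 10.21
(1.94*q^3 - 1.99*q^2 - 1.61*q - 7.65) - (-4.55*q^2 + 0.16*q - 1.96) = 1.94*q^3 + 2.56*q^2 - 1.77*q - 5.69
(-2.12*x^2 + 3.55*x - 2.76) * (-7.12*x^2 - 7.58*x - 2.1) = 15.0944*x^4 - 9.2064*x^3 - 2.8058*x^2 + 13.4658*x + 5.796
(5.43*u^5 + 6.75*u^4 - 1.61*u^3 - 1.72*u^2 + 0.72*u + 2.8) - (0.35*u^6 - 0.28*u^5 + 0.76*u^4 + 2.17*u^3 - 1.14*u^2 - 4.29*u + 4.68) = -0.35*u^6 + 5.71*u^5 + 5.99*u^4 - 3.78*u^3 - 0.58*u^2 + 5.01*u - 1.88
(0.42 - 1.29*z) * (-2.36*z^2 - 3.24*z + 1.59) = 3.0444*z^3 + 3.1884*z^2 - 3.4119*z + 0.6678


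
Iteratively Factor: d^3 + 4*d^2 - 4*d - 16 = (d - 2)*(d^2 + 6*d + 8) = (d - 2)*(d + 4)*(d + 2)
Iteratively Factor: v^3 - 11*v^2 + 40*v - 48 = (v - 4)*(v^2 - 7*v + 12) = (v - 4)^2*(v - 3)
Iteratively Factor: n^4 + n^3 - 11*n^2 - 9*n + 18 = (n + 2)*(n^3 - n^2 - 9*n + 9) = (n - 1)*(n + 2)*(n^2 - 9) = (n - 3)*(n - 1)*(n + 2)*(n + 3)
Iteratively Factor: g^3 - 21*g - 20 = (g - 5)*(g^2 + 5*g + 4) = (g - 5)*(g + 1)*(g + 4)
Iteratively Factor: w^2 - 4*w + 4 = (w - 2)*(w - 2)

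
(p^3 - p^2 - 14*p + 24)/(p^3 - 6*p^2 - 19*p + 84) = (p - 2)/(p - 7)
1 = 1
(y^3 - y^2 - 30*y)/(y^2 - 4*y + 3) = y*(y^2 - y - 30)/(y^2 - 4*y + 3)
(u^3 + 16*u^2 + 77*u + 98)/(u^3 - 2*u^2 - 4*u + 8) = (u^2 + 14*u + 49)/(u^2 - 4*u + 4)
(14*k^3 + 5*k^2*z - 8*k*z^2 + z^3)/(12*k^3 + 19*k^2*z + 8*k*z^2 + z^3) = (14*k^2 - 9*k*z + z^2)/(12*k^2 + 7*k*z + z^2)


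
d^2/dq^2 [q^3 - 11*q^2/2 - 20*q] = 6*q - 11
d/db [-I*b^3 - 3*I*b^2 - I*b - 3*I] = I*(-3*b^2 - 6*b - 1)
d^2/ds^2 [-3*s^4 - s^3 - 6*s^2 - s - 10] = -36*s^2 - 6*s - 12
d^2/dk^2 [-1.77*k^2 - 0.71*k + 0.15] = -3.54000000000000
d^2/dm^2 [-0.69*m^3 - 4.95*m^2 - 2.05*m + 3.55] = -4.14*m - 9.9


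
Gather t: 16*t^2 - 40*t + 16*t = 16*t^2 - 24*t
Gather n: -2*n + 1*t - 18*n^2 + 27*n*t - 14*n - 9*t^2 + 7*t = -18*n^2 + n*(27*t - 16) - 9*t^2 + 8*t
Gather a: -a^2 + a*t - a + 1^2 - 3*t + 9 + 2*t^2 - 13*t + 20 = -a^2 + a*(t - 1) + 2*t^2 - 16*t + 30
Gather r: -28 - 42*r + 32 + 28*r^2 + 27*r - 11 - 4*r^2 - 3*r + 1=24*r^2 - 18*r - 6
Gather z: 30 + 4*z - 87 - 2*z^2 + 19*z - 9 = -2*z^2 + 23*z - 66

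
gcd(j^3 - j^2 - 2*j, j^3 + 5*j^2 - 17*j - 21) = j + 1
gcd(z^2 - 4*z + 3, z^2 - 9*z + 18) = z - 3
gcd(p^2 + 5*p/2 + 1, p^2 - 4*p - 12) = p + 2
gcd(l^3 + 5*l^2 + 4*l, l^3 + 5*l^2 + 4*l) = l^3 + 5*l^2 + 4*l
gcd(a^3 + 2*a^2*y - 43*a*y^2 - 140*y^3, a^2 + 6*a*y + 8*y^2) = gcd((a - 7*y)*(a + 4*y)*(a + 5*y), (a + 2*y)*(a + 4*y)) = a + 4*y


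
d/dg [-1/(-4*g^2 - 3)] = -8*g/(4*g^2 + 3)^2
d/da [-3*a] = -3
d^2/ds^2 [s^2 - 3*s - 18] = 2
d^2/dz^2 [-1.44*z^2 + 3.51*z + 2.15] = -2.88000000000000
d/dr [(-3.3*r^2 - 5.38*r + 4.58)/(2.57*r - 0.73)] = (-8.481*r^2 + 4.818*r - 7.8432)/(6.6049*r^2 - 3.7522*r + 0.5329)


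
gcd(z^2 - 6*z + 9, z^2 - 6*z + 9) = z^2 - 6*z + 9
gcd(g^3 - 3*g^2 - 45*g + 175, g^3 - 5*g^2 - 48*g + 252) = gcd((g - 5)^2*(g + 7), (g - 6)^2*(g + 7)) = g + 7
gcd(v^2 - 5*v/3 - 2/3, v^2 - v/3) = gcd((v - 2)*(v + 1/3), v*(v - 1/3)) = 1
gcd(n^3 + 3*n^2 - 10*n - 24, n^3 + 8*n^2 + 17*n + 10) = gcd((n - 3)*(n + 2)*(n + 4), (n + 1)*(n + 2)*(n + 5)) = n + 2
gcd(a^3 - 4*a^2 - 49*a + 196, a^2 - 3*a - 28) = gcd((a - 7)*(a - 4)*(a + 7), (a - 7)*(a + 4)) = a - 7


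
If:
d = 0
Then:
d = 0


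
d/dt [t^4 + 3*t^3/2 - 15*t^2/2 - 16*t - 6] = 4*t^3 + 9*t^2/2 - 15*t - 16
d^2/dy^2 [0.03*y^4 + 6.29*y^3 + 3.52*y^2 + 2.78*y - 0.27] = 0.36*y^2 + 37.74*y + 7.04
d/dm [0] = 0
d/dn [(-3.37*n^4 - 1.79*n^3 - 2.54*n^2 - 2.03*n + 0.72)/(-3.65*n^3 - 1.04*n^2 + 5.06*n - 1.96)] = (12.3005*n^6 + 7.0096*n^5 - 58.566*n^4 - 6.51299999999999*n^3 + 3.4456*n^2 + 11.4544*n + 0.3356)/(13.3225*n^6 + 7.592*n^5 - 35.8564*n^4 + 3.7832*n^3 + 29.6804*n^2 - 19.8352*n + 3.8416)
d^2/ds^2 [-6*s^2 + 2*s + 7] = -12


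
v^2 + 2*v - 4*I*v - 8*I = (v + 2)*(v - 4*I)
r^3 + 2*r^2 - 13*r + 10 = (r - 2)*(r - 1)*(r + 5)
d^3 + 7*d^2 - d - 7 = (d - 1)*(d + 1)*(d + 7)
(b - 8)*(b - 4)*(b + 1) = b^3 - 11*b^2 + 20*b + 32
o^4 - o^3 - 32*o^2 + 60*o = o*(o - 5)*(o - 2)*(o + 6)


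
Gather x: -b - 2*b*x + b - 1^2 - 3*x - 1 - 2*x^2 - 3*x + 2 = -2*x^2 + x*(-2*b - 6)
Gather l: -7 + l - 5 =l - 12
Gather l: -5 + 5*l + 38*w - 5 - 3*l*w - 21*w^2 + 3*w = l*(5 - 3*w) - 21*w^2 + 41*w - 10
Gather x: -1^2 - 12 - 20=-33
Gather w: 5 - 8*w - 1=4 - 8*w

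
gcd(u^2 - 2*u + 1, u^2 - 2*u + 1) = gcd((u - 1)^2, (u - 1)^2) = u^2 - 2*u + 1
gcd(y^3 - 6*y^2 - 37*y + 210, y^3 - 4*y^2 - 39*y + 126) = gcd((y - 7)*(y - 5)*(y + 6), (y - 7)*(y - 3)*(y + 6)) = y^2 - y - 42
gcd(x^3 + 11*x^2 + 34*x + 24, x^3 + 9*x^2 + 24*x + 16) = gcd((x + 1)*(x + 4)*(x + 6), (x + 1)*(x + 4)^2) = x^2 + 5*x + 4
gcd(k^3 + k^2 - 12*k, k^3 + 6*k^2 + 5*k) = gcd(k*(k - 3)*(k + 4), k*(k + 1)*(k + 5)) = k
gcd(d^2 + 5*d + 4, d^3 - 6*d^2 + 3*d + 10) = d + 1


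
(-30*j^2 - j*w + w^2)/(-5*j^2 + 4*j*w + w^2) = (-6*j + w)/(-j + w)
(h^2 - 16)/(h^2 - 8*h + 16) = (h + 4)/(h - 4)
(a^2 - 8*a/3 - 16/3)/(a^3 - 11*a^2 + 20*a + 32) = (a + 4/3)/(a^2 - 7*a - 8)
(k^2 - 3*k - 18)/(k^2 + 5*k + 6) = (k - 6)/(k + 2)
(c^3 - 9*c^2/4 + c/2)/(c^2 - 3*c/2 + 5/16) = 4*c*(c - 2)/(4*c - 5)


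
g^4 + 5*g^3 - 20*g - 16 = (g - 2)*(g + 1)*(g + 2)*(g + 4)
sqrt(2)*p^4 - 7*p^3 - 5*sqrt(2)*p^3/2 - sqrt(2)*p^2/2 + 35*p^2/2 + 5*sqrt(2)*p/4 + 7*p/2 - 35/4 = (p - 5/2)*(p - 7*sqrt(2)/2)*(p - sqrt(2)/2)*(sqrt(2)*p + 1)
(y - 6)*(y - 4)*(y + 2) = y^3 - 8*y^2 + 4*y + 48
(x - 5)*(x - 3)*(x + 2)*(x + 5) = x^4 - x^3 - 31*x^2 + 25*x + 150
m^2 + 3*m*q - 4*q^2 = (m - q)*(m + 4*q)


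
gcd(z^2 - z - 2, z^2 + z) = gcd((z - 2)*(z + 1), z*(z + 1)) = z + 1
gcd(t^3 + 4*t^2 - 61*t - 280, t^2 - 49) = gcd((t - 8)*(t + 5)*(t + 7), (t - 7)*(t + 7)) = t + 7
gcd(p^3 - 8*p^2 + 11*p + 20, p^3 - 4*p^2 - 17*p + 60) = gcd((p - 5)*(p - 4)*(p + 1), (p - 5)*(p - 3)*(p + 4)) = p - 5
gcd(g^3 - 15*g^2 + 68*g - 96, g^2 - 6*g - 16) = g - 8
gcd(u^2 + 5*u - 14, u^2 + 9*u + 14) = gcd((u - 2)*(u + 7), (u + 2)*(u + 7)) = u + 7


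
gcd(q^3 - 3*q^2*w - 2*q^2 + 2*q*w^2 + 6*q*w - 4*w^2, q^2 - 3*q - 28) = 1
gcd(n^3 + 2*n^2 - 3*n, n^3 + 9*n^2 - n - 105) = 1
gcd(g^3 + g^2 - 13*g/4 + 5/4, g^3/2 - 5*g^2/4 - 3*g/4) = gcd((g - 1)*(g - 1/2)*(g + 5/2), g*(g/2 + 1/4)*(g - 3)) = 1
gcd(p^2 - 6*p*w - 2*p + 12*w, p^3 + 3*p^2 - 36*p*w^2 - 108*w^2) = p - 6*w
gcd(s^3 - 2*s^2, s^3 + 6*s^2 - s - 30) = s - 2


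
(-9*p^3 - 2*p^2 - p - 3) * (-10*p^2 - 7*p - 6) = 90*p^5 + 83*p^4 + 78*p^3 + 49*p^2 + 27*p + 18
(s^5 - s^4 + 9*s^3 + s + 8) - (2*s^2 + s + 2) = s^5 - s^4 + 9*s^3 - 2*s^2 + 6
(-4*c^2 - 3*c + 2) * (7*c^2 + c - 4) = -28*c^4 - 25*c^3 + 27*c^2 + 14*c - 8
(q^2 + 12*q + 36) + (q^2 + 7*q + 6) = 2*q^2 + 19*q + 42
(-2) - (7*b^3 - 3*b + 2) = -7*b^3 + 3*b - 4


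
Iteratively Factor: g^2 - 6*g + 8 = (g - 4)*(g - 2)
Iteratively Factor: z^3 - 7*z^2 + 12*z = (z - 4)*(z^2 - 3*z) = (z - 4)*(z - 3)*(z)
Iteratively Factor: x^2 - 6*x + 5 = (x - 1)*(x - 5)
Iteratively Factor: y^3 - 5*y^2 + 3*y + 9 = (y - 3)*(y^2 - 2*y - 3) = (y - 3)^2*(y + 1)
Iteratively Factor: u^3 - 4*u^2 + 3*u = (u - 3)*(u^2 - u) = (u - 3)*(u - 1)*(u)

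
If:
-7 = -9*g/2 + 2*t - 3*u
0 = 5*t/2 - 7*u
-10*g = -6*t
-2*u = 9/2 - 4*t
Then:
No Solution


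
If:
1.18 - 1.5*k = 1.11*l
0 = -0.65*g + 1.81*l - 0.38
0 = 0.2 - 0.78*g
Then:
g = 0.26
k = 0.56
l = 0.30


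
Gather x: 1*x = x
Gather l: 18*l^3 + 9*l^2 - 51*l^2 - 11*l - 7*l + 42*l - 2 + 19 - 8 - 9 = 18*l^3 - 42*l^2 + 24*l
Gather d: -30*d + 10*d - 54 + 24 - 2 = -20*d - 32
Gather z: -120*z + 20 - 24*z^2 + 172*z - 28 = -24*z^2 + 52*z - 8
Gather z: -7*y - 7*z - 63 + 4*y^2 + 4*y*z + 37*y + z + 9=4*y^2 + 30*y + z*(4*y - 6) - 54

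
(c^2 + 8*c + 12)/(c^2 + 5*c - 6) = (c + 2)/(c - 1)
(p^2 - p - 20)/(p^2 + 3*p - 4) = (p - 5)/(p - 1)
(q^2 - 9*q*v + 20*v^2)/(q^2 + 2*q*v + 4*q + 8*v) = (q^2 - 9*q*v + 20*v^2)/(q^2 + 2*q*v + 4*q + 8*v)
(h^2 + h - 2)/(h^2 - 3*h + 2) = (h + 2)/(h - 2)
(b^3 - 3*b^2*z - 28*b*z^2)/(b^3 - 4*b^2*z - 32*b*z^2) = (-b + 7*z)/(-b + 8*z)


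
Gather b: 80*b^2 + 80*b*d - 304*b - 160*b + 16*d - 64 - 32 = 80*b^2 + b*(80*d - 464) + 16*d - 96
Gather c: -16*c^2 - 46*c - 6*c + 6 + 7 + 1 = -16*c^2 - 52*c + 14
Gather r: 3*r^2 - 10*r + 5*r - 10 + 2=3*r^2 - 5*r - 8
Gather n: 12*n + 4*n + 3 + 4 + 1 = 16*n + 8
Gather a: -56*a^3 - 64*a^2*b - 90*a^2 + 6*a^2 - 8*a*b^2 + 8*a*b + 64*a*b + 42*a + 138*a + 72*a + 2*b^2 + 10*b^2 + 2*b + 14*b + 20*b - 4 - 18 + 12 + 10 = -56*a^3 + a^2*(-64*b - 84) + a*(-8*b^2 + 72*b + 252) + 12*b^2 + 36*b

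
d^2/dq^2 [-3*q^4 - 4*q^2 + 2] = -36*q^2 - 8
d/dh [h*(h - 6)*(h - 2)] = 3*h^2 - 16*h + 12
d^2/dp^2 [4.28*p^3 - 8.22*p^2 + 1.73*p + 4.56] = 25.68*p - 16.44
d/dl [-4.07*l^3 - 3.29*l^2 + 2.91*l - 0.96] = -12.21*l^2 - 6.58*l + 2.91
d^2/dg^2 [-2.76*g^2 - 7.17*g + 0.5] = -5.52000000000000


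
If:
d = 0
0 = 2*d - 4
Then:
No Solution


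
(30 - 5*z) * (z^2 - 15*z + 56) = -5*z^3 + 105*z^2 - 730*z + 1680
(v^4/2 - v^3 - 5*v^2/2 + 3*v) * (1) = v^4/2 - v^3 - 5*v^2/2 + 3*v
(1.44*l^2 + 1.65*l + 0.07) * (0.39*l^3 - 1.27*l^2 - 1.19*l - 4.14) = 0.5616*l^5 - 1.1853*l^4 - 3.7818*l^3 - 8.014*l^2 - 6.9143*l - 0.2898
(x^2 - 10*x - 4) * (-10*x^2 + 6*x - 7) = -10*x^4 + 106*x^3 - 27*x^2 + 46*x + 28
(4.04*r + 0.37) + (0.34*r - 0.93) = 4.38*r - 0.56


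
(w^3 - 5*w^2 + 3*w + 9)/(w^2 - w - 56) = (-w^3 + 5*w^2 - 3*w - 9)/(-w^2 + w + 56)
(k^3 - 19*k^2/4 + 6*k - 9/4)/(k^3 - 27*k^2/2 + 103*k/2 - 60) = (4*k^2 - 7*k + 3)/(2*(2*k^2 - 21*k + 40))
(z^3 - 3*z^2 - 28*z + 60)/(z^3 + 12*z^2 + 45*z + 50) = (z^2 - 8*z + 12)/(z^2 + 7*z + 10)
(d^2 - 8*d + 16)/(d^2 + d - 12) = (d^2 - 8*d + 16)/(d^2 + d - 12)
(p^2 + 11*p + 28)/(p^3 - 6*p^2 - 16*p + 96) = (p + 7)/(p^2 - 10*p + 24)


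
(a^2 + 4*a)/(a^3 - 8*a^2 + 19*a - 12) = a*(a + 4)/(a^3 - 8*a^2 + 19*a - 12)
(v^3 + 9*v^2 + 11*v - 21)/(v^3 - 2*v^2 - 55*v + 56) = (v + 3)/(v - 8)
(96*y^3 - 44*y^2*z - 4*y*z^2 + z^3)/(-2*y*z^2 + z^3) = -48*y^2/z^2 - 2*y/z + 1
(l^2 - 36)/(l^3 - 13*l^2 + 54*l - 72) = (l + 6)/(l^2 - 7*l + 12)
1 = 1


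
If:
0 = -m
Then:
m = 0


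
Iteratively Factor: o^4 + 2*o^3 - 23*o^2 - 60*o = (o + 3)*(o^3 - o^2 - 20*o) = (o - 5)*(o + 3)*(o^2 + 4*o) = (o - 5)*(o + 3)*(o + 4)*(o)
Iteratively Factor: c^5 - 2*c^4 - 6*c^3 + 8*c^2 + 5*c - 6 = (c + 2)*(c^4 - 4*c^3 + 2*c^2 + 4*c - 3) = (c + 1)*(c + 2)*(c^3 - 5*c^2 + 7*c - 3) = (c - 3)*(c + 1)*(c + 2)*(c^2 - 2*c + 1) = (c - 3)*(c - 1)*(c + 1)*(c + 2)*(c - 1)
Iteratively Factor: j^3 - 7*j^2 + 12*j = (j - 4)*(j^2 - 3*j) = (j - 4)*(j - 3)*(j)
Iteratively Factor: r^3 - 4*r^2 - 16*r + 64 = (r + 4)*(r^2 - 8*r + 16) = (r - 4)*(r + 4)*(r - 4)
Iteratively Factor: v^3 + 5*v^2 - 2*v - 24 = (v + 4)*(v^2 + v - 6) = (v - 2)*(v + 4)*(v + 3)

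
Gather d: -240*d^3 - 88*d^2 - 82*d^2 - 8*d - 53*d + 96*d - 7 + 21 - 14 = -240*d^3 - 170*d^2 + 35*d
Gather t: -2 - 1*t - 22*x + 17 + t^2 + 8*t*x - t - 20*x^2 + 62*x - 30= t^2 + t*(8*x - 2) - 20*x^2 + 40*x - 15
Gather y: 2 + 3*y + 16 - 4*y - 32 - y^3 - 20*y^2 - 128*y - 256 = -y^3 - 20*y^2 - 129*y - 270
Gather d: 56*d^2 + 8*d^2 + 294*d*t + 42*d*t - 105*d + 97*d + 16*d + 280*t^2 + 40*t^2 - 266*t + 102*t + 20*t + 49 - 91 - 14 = 64*d^2 + d*(336*t + 8) + 320*t^2 - 144*t - 56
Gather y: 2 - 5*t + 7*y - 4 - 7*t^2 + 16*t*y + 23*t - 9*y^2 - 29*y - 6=-7*t^2 + 18*t - 9*y^2 + y*(16*t - 22) - 8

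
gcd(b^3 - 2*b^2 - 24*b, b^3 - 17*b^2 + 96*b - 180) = b - 6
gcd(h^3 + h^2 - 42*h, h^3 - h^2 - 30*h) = h^2 - 6*h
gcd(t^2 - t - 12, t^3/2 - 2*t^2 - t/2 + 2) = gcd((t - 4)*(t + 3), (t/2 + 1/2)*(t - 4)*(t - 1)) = t - 4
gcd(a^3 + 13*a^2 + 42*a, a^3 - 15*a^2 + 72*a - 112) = 1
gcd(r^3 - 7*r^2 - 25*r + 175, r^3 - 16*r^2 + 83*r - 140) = r^2 - 12*r + 35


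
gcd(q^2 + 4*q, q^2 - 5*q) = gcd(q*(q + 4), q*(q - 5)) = q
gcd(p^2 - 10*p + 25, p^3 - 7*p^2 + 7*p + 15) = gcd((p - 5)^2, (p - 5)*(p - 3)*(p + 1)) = p - 5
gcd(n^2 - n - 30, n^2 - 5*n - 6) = n - 6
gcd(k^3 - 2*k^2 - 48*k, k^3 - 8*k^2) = k^2 - 8*k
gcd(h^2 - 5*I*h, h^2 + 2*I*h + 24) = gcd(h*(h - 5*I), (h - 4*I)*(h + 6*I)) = 1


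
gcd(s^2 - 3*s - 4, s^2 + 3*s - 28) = s - 4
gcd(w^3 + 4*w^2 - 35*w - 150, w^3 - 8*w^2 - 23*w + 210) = w^2 - w - 30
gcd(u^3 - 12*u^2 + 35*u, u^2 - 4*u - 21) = u - 7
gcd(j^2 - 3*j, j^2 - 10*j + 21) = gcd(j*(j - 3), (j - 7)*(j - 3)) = j - 3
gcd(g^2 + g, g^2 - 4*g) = g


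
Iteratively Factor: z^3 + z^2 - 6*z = (z)*(z^2 + z - 6) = z*(z + 3)*(z - 2)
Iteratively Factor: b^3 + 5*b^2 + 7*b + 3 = (b + 1)*(b^2 + 4*b + 3) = (b + 1)*(b + 3)*(b + 1)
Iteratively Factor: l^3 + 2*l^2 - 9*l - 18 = (l + 3)*(l^2 - l - 6) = (l + 2)*(l + 3)*(l - 3)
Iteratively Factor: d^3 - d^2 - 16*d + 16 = (d - 4)*(d^2 + 3*d - 4) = (d - 4)*(d - 1)*(d + 4)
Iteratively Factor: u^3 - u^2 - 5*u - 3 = (u + 1)*(u^2 - 2*u - 3) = (u - 3)*(u + 1)*(u + 1)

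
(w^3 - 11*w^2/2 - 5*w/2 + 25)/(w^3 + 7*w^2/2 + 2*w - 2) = (2*w^2 - 15*w + 25)/(2*w^2 + 3*w - 2)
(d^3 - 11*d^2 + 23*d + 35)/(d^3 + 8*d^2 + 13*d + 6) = (d^2 - 12*d + 35)/(d^2 + 7*d + 6)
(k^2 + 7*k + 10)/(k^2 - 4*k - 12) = (k + 5)/(k - 6)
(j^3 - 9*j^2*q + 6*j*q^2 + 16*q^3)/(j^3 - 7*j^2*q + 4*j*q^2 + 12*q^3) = (-j + 8*q)/(-j + 6*q)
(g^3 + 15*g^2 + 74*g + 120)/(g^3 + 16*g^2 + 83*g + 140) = (g + 6)/(g + 7)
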